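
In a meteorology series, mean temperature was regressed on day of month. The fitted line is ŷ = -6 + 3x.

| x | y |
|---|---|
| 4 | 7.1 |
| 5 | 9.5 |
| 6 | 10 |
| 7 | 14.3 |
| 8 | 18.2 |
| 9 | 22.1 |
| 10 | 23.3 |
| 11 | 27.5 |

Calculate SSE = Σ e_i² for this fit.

x=4: ŷ = -6 + 3·4 = 6; e = 7.1 − 6 = 1.1
x=5: ŷ = -6 + 3·5 = 9; e = 9.5 − 9 = 0.5
x=6: ŷ = -6 + 3·6 = 12; e = 10 − 12 = -2
x=7: ŷ = -6 + 3·7 = 15; e = 14.3 − 15 = -0.7
x=8: ŷ = -6 + 3·8 = 18; e = 18.2 − 18 = 0.2
x=9: ŷ = -6 + 3·9 = 21; e = 22.1 − 21 = 1.1
x=10: ŷ = -6 + 3·10 = 24; e = 23.3 − 24 = -0.7
x=11: ŷ = -6 + 3·11 = 27; e = 27.5 − 27 = 0.5
SSE = 1.21 + 0.25 + 4 + 0.49 + 0.04 + 1.21 + 0.49 + 0.25 = 7.94

SSE = 7.94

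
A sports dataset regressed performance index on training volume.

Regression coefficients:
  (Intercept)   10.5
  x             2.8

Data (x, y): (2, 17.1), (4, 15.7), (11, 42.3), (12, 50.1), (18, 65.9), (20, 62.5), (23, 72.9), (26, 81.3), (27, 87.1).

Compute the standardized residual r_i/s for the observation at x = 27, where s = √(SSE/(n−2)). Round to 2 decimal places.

x=2: ŷ = 10.5 + 2.8·2 = 16.1; r = 17.1 − 16.1 = 1
x=4: ŷ = 10.5 + 2.8·4 = 21.7; r = 15.7 − 21.7 = -6
x=11: ŷ = 10.5 + 2.8·11 = 41.3; r = 42.3 − 41.3 = 1
x=12: ŷ = 10.5 + 2.8·12 = 44.1; r = 50.1 − 44.1 = 6
x=18: ŷ = 10.5 + 2.8·18 = 60.9; r = 65.9 − 60.9 = 5
x=20: ŷ = 10.5 + 2.8·20 = 66.5; r = 62.5 − 66.5 = -4
x=23: ŷ = 10.5 + 2.8·23 = 74.9; r = 72.9 − 74.9 = -2
x=26: ŷ = 10.5 + 2.8·26 = 83.3; r = 81.3 − 83.3 = -2
x=27: ŷ = 10.5 + 2.8·27 = 86.1; r = 87.1 − 86.1 = 1
SSE = 1 + 36 + 1 + 36 + 25 + 16 + 4 + 4 + 1 = 124
s = √(124/7) = 4.20883
r/s = 1 / 4.20883 = 0.24

0.24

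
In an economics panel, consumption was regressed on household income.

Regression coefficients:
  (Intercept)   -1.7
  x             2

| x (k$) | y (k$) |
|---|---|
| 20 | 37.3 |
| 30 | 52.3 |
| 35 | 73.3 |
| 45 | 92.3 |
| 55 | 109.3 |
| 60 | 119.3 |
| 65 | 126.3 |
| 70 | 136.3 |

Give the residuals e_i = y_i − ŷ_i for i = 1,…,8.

x=20: ŷ = -1.7 + 2·20 = 38.3; e = 37.3 − 38.3 = -1
x=30: ŷ = -1.7 + 2·30 = 58.3; e = 52.3 − 58.3 = -6
x=35: ŷ = -1.7 + 2·35 = 68.3; e = 73.3 − 68.3 = 5
x=45: ŷ = -1.7 + 2·45 = 88.3; e = 92.3 − 88.3 = 4
x=55: ŷ = -1.7 + 2·55 = 108.3; e = 109.3 − 108.3 = 1
x=60: ŷ = -1.7 + 2·60 = 118.3; e = 119.3 − 118.3 = 1
x=65: ŷ = -1.7 + 2·65 = 128.3; e = 126.3 − 128.3 = -2
x=70: ŷ = -1.7 + 2·70 = 138.3; e = 136.3 − 138.3 = -2

-1, -6, 5, 4, 1, 1, -2, -2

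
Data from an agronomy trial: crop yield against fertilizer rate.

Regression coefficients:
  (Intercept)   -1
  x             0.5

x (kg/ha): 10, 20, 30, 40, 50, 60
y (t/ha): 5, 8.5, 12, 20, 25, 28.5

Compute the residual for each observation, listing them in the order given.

1, -0.5, -2, 1, 1, -0.5

x=10: ŷ = -1 + 0.5·10 = 4; r = 5 − 4 = 1
x=20: ŷ = -1 + 0.5·20 = 9; r = 8.5 − 9 = -0.5
x=30: ŷ = -1 + 0.5·30 = 14; r = 12 − 14 = -2
x=40: ŷ = -1 + 0.5·40 = 19; r = 20 − 19 = 1
x=50: ŷ = -1 + 0.5·50 = 24; r = 25 − 24 = 1
x=60: ŷ = -1 + 0.5·60 = 29; r = 28.5 − 29 = -0.5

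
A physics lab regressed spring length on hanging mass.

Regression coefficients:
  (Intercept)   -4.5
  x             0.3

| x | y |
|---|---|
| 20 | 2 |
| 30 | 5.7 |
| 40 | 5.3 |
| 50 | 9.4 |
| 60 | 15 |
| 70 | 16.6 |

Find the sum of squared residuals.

x=20: ŷ = -4.5 + 0.3·20 = 1.5; r = 2 − 1.5 = 0.5
x=30: ŷ = -4.5 + 0.3·30 = 4.5; r = 5.7 − 4.5 = 1.2
x=40: ŷ = -4.5 + 0.3·40 = 7.5; r = 5.3 − 7.5 = -2.2
x=50: ŷ = -4.5 + 0.3·50 = 10.5; r = 9.4 − 10.5 = -1.1
x=60: ŷ = -4.5 + 0.3·60 = 13.5; r = 15 − 13.5 = 1.5
x=70: ŷ = -4.5 + 0.3·70 = 16.5; r = 16.6 − 16.5 = 0.1
SSE = 0.25 + 1.44 + 4.84 + 1.21 + 2.25 + 0.01 = 10

SSE = 10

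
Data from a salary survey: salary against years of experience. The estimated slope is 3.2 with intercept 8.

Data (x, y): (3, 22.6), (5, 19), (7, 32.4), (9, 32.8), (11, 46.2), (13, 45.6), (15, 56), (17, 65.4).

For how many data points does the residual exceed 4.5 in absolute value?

x=3: ŷ = 8 + 3.2·3 = 17.6; e = 22.6 − 17.6 = 5
x=5: ŷ = 8 + 3.2·5 = 24; e = 19 − 24 = -5
x=7: ŷ = 8 + 3.2·7 = 30.4; e = 32.4 − 30.4 = 2
x=9: ŷ = 8 + 3.2·9 = 36.8; e = 32.8 − 36.8 = -4
x=11: ŷ = 8 + 3.2·11 = 43.2; e = 46.2 − 43.2 = 3
x=13: ŷ = 8 + 3.2·13 = 49.6; e = 45.6 − 49.6 = -4
x=15: ŷ = 8 + 3.2·15 = 56; e = 56 − 56 = 0
x=17: ŷ = 8 + 3.2·17 = 62.4; e = 65.4 − 62.4 = 3
|e| > 4.5: x=3 (|e|=5), x=5 (|e|=5) → 2

2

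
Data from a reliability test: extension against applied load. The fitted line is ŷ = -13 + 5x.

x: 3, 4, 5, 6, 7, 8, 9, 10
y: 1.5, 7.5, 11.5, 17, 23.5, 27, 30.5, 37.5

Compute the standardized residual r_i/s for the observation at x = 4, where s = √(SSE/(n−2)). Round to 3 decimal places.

x=3: ŷ = -13 + 5·3 = 2; r = 1.5 − 2 = -0.5
x=4: ŷ = -13 + 5·4 = 7; r = 7.5 − 7 = 0.5
x=5: ŷ = -13 + 5·5 = 12; r = 11.5 − 12 = -0.5
x=6: ŷ = -13 + 5·6 = 17; r = 17 − 17 = 0
x=7: ŷ = -13 + 5·7 = 22; r = 23.5 − 22 = 1.5
x=8: ŷ = -13 + 5·8 = 27; r = 27 − 27 = 0
x=9: ŷ = -13 + 5·9 = 32; r = 30.5 − 32 = -1.5
x=10: ŷ = -13 + 5·10 = 37; r = 37.5 − 37 = 0.5
SSE = 0.25 + 0.25 + 0.25 + 0 + 2.25 + 0 + 2.25 + 0.25 = 5.5
s = √(5.5/6) = 0.957427
r/s = 0.5 / 0.957427 = 0.522

0.522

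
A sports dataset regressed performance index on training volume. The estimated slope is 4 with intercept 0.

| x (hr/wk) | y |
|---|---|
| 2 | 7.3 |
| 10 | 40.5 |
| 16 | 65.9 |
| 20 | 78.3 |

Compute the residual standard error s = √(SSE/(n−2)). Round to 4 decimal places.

x=2: ŷ = 4·2 = 8; r = 7.3 − 8 = -0.7
x=10: ŷ = 4·10 = 40; r = 40.5 − 40 = 0.5
x=16: ŷ = 4·16 = 64; r = 65.9 − 64 = 1.9
x=20: ŷ = 4·20 = 80; r = 78.3 − 80 = -1.7
SSE = 0.49 + 0.25 + 3.61 + 2.89 = 7.24
s = √(7.24/2) = √3.62 ≈ 1.9026

s = 1.9026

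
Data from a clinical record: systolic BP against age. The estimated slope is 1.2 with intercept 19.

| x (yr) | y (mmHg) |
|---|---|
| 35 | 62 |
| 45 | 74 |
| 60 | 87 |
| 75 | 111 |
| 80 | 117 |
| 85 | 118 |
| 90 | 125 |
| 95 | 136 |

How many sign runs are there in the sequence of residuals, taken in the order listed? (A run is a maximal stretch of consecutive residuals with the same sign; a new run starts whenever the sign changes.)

x=35: ŷ = 19 + 1.2·35 = 61; e = 62 − 61 = 1
x=45: ŷ = 19 + 1.2·45 = 73; e = 74 − 73 = 1
x=60: ŷ = 19 + 1.2·60 = 91; e = 87 − 91 = -4
x=75: ŷ = 19 + 1.2·75 = 109; e = 111 − 109 = 2
x=80: ŷ = 19 + 1.2·80 = 115; e = 117 − 115 = 2
x=85: ŷ = 19 + 1.2·85 = 121; e = 118 − 121 = -3
x=90: ŷ = 19 + 1.2·90 = 127; e = 125 − 127 = -2
x=95: ŷ = 19 + 1.2·95 = 133; e = 136 − 133 = 3
Signs: + + − + + − − +
Runs: +×2, −×1, +×2, −×2, +×1 → 5

5 runs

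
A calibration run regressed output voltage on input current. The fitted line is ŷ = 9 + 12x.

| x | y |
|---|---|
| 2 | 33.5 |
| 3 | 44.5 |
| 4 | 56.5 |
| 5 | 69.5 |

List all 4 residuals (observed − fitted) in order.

0.5, -0.5, -0.5, 0.5

x=2: ŷ = 9 + 12·2 = 33; e = 33.5 − 33 = 0.5
x=3: ŷ = 9 + 12·3 = 45; e = 44.5 − 45 = -0.5
x=4: ŷ = 9 + 12·4 = 57; e = 56.5 − 57 = -0.5
x=5: ŷ = 9 + 12·5 = 69; e = 69.5 − 69 = 0.5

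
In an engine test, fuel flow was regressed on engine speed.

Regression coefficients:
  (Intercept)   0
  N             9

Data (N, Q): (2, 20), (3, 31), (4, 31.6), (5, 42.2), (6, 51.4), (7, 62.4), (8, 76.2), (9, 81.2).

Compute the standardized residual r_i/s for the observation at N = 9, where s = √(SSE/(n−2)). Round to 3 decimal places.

0.058

N=2: ŷ = 9·2 = 18; r = 20 − 18 = 2
N=3: ŷ = 9·3 = 27; r = 31 − 27 = 4
N=4: ŷ = 9·4 = 36; r = 31.6 − 36 = -4.4
N=5: ŷ = 9·5 = 45; r = 42.2 − 45 = -2.8
N=6: ŷ = 9·6 = 54; r = 51.4 − 54 = -2.6
N=7: ŷ = 9·7 = 63; r = 62.4 − 63 = -0.6
N=8: ŷ = 9·8 = 72; r = 76.2 − 72 = 4.2
N=9: ŷ = 9·9 = 81; r = 81.2 − 81 = 0.2
SSE = 4 + 16 + 19.36 + 7.84 + 6.76 + 0.36 + 17.64 + 0.04 = 72
s = √(72/6) = 3.4641
r/s = 0.2 / 3.4641 = 0.058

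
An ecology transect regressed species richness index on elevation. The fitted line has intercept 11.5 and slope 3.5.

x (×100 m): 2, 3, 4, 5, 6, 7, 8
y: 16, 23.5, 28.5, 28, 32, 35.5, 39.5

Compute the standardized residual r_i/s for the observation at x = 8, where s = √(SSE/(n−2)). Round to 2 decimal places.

x=2: ŷ = 11.5 + 3.5·2 = 18.5; r = 16 − 18.5 = -2.5
x=3: ŷ = 11.5 + 3.5·3 = 22; r = 23.5 − 22 = 1.5
x=4: ŷ = 11.5 + 3.5·4 = 25.5; r = 28.5 − 25.5 = 3
x=5: ŷ = 11.5 + 3.5·5 = 29; r = 28 − 29 = -1
x=6: ŷ = 11.5 + 3.5·6 = 32.5; r = 32 − 32.5 = -0.5
x=7: ŷ = 11.5 + 3.5·7 = 36; r = 35.5 − 36 = -0.5
x=8: ŷ = 11.5 + 3.5·8 = 39.5; r = 39.5 − 39.5 = 0
SSE = 6.25 + 2.25 + 9 + 1 + 0.25 + 0.25 + 0 = 19
s = √(19/5) = 1.94936
r/s = 0 / 1.94936 = 0.00

0.00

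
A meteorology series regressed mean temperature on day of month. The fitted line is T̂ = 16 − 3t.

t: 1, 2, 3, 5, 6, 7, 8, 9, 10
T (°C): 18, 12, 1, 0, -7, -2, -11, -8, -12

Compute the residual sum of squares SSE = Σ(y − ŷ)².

t=1: T̂ = 16 − 3·1 = 13; r = 18 − 13 = 5
t=2: T̂ = 16 − 3·2 = 10; r = 12 − 10 = 2
t=3: T̂ = 16 − 3·3 = 7; r = 1 − 7 = -6
t=5: T̂ = 16 − 3·5 = 1; r = 0 − 1 = -1
t=6: T̂ = 16 − 3·6 = -2; r = -7 − (-2) = -5
t=7: T̂ = 16 − 3·7 = -5; r = -2 − (-5) = 3
t=8: T̂ = 16 − 3·8 = -8; r = -11 − (-8) = -3
t=9: T̂ = 16 − 3·9 = -11; r = -8 − (-11) = 3
t=10: T̂ = 16 − 3·10 = -14; r = -12 − (-14) = 2
SSE = 25 + 4 + 36 + 1 + 25 + 9 + 9 + 9 + 4 = 122

SSE = 122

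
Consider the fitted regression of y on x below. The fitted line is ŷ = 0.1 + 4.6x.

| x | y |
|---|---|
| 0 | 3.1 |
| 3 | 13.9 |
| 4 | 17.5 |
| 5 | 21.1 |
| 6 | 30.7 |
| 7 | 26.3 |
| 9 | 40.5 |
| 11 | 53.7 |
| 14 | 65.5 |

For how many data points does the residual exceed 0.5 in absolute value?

x=0: ŷ = 0.1 + 4.6·0 = 0.1; e = 3.1 − 0.1 = 3
x=3: ŷ = 0.1 + 4.6·3 = 13.9; e = 13.9 − 13.9 = 0
x=4: ŷ = 0.1 + 4.6·4 = 18.5; e = 17.5 − 18.5 = -1
x=5: ŷ = 0.1 + 4.6·5 = 23.1; e = 21.1 − 23.1 = -2
x=6: ŷ = 0.1 + 4.6·6 = 27.7; e = 30.7 − 27.7 = 3
x=7: ŷ = 0.1 + 4.6·7 = 32.3; e = 26.3 − 32.3 = -6
x=9: ŷ = 0.1 + 4.6·9 = 41.5; e = 40.5 − 41.5 = -1
x=11: ŷ = 0.1 + 4.6·11 = 50.7; e = 53.7 − 50.7 = 3
x=14: ŷ = 0.1 + 4.6·14 = 64.5; e = 65.5 − 64.5 = 1
|e| > 0.5: x=0 (|e|=3), x=4 (|e|=1), x=5 (|e|=2), x=6 (|e|=3), x=7 (|e|=6), x=9 (|e|=1), x=11 (|e|=3), x=14 (|e|=1) → 8

8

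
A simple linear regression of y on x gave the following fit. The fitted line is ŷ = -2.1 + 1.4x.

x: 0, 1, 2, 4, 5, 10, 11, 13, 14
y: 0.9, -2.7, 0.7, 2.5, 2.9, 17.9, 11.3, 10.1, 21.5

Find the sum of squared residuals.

SSE = 110

x=0: ŷ = -2.1 + 1.4·0 = -2.1; e = 0.9 − (-2.1) = 3
x=1: ŷ = -2.1 + 1.4·1 = -0.7; e = -2.7 − (-0.7) = -2
x=2: ŷ = -2.1 + 1.4·2 = 0.7; e = 0.7 − 0.7 = 0
x=4: ŷ = -2.1 + 1.4·4 = 3.5; e = 2.5 − 3.5 = -1
x=5: ŷ = -2.1 + 1.4·5 = 4.9; e = 2.9 − 4.9 = -2
x=10: ŷ = -2.1 + 1.4·10 = 11.9; e = 17.9 − 11.9 = 6
x=11: ŷ = -2.1 + 1.4·11 = 13.3; e = 11.3 − 13.3 = -2
x=13: ŷ = -2.1 + 1.4·13 = 16.1; e = 10.1 − 16.1 = -6
x=14: ŷ = -2.1 + 1.4·14 = 17.5; e = 21.5 − 17.5 = 4
SSE = 9 + 4 + 0 + 1 + 4 + 36 + 4 + 36 + 16 = 110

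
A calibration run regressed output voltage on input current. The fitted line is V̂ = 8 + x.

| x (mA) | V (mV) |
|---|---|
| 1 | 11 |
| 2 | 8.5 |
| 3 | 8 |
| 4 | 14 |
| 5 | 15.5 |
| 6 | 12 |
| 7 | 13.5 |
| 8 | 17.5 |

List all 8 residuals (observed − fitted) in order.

2, -1.5, -3, 2, 2.5, -2, -1.5, 1.5

x=1: V̂ = 8 + 1 = 9; e = 11 − 9 = 2
x=2: V̂ = 8 + 2 = 10; e = 8.5 − 10 = -1.5
x=3: V̂ = 8 + 3 = 11; e = 8 − 11 = -3
x=4: V̂ = 8 + 4 = 12; e = 14 − 12 = 2
x=5: V̂ = 8 + 5 = 13; e = 15.5 − 13 = 2.5
x=6: V̂ = 8 + 6 = 14; e = 12 − 14 = -2
x=7: V̂ = 8 + 7 = 15; e = 13.5 − 15 = -1.5
x=8: V̂ = 8 + 8 = 16; e = 17.5 − 16 = 1.5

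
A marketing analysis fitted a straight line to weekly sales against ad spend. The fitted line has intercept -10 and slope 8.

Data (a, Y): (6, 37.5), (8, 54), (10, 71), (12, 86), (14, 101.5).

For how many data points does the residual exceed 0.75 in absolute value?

1

a=6: ŷ = -10 + 8·6 = 38; r = 37.5 − 38 = -0.5
a=8: ŷ = -10 + 8·8 = 54; r = 54 − 54 = 0
a=10: ŷ = -10 + 8·10 = 70; r = 71 − 70 = 1
a=12: ŷ = -10 + 8·12 = 86; r = 86 − 86 = 0
a=14: ŷ = -10 + 8·14 = 102; r = 101.5 − 102 = -0.5
|r| > 0.75: a=10 (|r|=1) → 1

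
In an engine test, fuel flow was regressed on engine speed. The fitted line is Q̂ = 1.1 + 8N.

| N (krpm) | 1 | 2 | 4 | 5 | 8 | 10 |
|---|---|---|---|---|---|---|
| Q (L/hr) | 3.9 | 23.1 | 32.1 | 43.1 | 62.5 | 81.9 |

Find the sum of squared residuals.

N=1: Q̂ = 1.1 + 8·1 = 9.1; r = 3.9 − 9.1 = -5.2
N=2: Q̂ = 1.1 + 8·2 = 17.1; r = 23.1 − 17.1 = 6
N=4: Q̂ = 1.1 + 8·4 = 33.1; r = 32.1 − 33.1 = -1
N=5: Q̂ = 1.1 + 8·5 = 41.1; r = 43.1 − 41.1 = 2
N=8: Q̂ = 1.1 + 8·8 = 65.1; r = 62.5 − 65.1 = -2.6
N=10: Q̂ = 1.1 + 8·10 = 81.1; r = 81.9 − 81.1 = 0.8
SSE = 27.04 + 36 + 1 + 4 + 6.76 + 0.64 = 75.44

SSE = 75.44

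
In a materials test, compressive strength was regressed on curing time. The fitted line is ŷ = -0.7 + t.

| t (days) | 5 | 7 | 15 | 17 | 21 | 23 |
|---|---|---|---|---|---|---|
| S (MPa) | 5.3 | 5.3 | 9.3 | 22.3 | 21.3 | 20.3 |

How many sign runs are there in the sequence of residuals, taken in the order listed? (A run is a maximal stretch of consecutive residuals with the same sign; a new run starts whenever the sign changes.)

4 runs

t=5: ŷ = -0.7 + 5 = 4.3; r = 5.3 − 4.3 = 1
t=7: ŷ = -0.7 + 7 = 6.3; r = 5.3 − 6.3 = -1
t=15: ŷ = -0.7 + 15 = 14.3; r = 9.3 − 14.3 = -5
t=17: ŷ = -0.7 + 17 = 16.3; r = 22.3 − 16.3 = 6
t=21: ŷ = -0.7 + 21 = 20.3; r = 21.3 − 20.3 = 1
t=23: ŷ = -0.7 + 23 = 22.3; r = 20.3 − 22.3 = -2
Signs: + − − + + −
Runs: +×1, −×2, +×2, −×1 → 4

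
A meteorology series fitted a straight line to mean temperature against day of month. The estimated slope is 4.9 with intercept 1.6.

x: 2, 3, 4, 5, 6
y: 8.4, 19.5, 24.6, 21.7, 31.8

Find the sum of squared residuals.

x=2: ŷ = 1.6 + 4.9·2 = 11.4; e = 8.4 − 11.4 = -3
x=3: ŷ = 1.6 + 4.9·3 = 16.3; e = 19.5 − 16.3 = 3.2
x=4: ŷ = 1.6 + 4.9·4 = 21.2; e = 24.6 − 21.2 = 3.4
x=5: ŷ = 1.6 + 4.9·5 = 26.1; e = 21.7 − 26.1 = -4.4
x=6: ŷ = 1.6 + 4.9·6 = 31; e = 31.8 − 31 = 0.8
SSE = 9 + 10.24 + 11.56 + 19.36 + 0.64 = 50.8

SSE = 50.8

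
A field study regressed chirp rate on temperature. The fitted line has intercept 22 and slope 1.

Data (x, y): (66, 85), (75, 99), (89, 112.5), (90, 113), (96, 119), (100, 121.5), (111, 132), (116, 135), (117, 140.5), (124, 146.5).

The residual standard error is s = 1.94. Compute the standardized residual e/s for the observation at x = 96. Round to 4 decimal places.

ŷ = 22 + 96 = 118
e = 119 − 118 = 1
e/s = 1 / 1.94 = 0.5155

0.5155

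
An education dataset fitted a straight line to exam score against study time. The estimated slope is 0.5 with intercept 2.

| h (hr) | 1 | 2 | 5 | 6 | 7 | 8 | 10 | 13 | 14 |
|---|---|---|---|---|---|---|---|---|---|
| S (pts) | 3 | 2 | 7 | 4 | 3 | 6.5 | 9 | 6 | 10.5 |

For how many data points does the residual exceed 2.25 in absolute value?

3

h=1: ŷ = 2 + 0.5·1 = 2.5; e = 3 − 2.5 = 0.5
h=2: ŷ = 2 + 0.5·2 = 3; e = 2 − 3 = -1
h=5: ŷ = 2 + 0.5·5 = 4.5; e = 7 − 4.5 = 2.5
h=6: ŷ = 2 + 0.5·6 = 5; e = 4 − 5 = -1
h=7: ŷ = 2 + 0.5·7 = 5.5; e = 3 − 5.5 = -2.5
h=8: ŷ = 2 + 0.5·8 = 6; e = 6.5 − 6 = 0.5
h=10: ŷ = 2 + 0.5·10 = 7; e = 9 − 7 = 2
h=13: ŷ = 2 + 0.5·13 = 8.5; e = 6 − 8.5 = -2.5
h=14: ŷ = 2 + 0.5·14 = 9; e = 10.5 − 9 = 1.5
|e| > 2.25: h=5 (|e|=2.5), h=7 (|e|=2.5), h=13 (|e|=2.5) → 3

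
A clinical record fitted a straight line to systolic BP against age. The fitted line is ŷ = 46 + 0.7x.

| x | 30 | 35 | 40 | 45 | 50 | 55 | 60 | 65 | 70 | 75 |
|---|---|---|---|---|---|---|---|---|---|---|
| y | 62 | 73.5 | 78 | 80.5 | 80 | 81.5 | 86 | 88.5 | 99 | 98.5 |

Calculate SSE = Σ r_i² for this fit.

SSE = 98

x=30: ŷ = 46 + 0.7·30 = 67; r = 62 − 67 = -5
x=35: ŷ = 46 + 0.7·35 = 70.5; r = 73.5 − 70.5 = 3
x=40: ŷ = 46 + 0.7·40 = 74; r = 78 − 74 = 4
x=45: ŷ = 46 + 0.7·45 = 77.5; r = 80.5 − 77.5 = 3
x=50: ŷ = 46 + 0.7·50 = 81; r = 80 − 81 = -1
x=55: ŷ = 46 + 0.7·55 = 84.5; r = 81.5 − 84.5 = -3
x=60: ŷ = 46 + 0.7·60 = 88; r = 86 − 88 = -2
x=65: ŷ = 46 + 0.7·65 = 91.5; r = 88.5 − 91.5 = -3
x=70: ŷ = 46 + 0.7·70 = 95; r = 99 − 95 = 4
x=75: ŷ = 46 + 0.7·75 = 98.5; r = 98.5 − 98.5 = 0
SSE = 25 + 9 + 16 + 9 + 1 + 9 + 4 + 9 + 16 + 0 = 98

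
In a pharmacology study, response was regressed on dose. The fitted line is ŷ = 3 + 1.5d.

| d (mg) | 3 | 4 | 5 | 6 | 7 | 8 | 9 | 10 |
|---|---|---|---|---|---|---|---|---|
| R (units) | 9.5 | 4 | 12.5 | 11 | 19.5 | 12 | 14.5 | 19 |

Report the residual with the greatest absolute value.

d=3: ŷ = 3 + 1.5·3 = 7.5; e = 9.5 − 7.5 = 2
d=4: ŷ = 3 + 1.5·4 = 9; e = 4 − 9 = -5
d=5: ŷ = 3 + 1.5·5 = 10.5; e = 12.5 − 10.5 = 2
d=6: ŷ = 3 + 1.5·6 = 12; e = 11 − 12 = -1
d=7: ŷ = 3 + 1.5·7 = 13.5; e = 19.5 − 13.5 = 6
d=8: ŷ = 3 + 1.5·8 = 15; e = 12 − 15 = -3
d=9: ŷ = 3 + 1.5·9 = 16.5; e = 14.5 − 16.5 = -2
d=10: ŷ = 3 + 1.5·10 = 18; e = 19 − 18 = 1
Largest |e| is 6 at d = 7, residual 6.

e = 6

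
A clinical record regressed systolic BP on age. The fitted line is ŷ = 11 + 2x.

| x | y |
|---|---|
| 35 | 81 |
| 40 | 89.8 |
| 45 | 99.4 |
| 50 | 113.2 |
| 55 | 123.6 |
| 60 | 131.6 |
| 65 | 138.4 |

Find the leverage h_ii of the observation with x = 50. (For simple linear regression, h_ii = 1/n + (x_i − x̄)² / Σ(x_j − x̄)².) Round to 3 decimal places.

h = 0.143

x̄ = (35 + 40 + 45 + 50 + 55 + 60 + 65)/7 = 50
Σ(x − x̄)² = 225 + 100 + 25 + 0 + 25 + 100 + 225 = 700
h = 1/7 + (0)²/700 = 0.142857 + 0 = 0.143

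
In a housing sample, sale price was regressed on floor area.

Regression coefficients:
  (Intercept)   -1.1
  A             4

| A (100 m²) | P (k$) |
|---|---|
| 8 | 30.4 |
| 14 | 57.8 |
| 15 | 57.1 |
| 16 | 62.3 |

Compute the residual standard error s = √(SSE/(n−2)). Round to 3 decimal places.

A=8: P̂ = -1.1 + 4·8 = 30.9; e = 30.4 − 30.9 = -0.5
A=14: P̂ = -1.1 + 4·14 = 54.9; e = 57.8 − 54.9 = 2.9
A=15: P̂ = -1.1 + 4·15 = 58.9; e = 57.1 − 58.9 = -1.8
A=16: P̂ = -1.1 + 4·16 = 62.9; e = 62.3 − 62.9 = -0.6
SSE = 0.25 + 8.41 + 3.24 + 0.36 = 12.26
s = √(12.26/2) = √6.13 ≈ 2.476

s = 2.476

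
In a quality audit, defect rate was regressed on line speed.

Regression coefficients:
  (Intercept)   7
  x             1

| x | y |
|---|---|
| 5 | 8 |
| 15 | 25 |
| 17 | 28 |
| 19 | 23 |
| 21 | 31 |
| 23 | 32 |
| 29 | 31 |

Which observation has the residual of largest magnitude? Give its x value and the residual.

x = 29, e = -5

x=5: ŷ = 7 + 5 = 12; e = 8 − 12 = -4
x=15: ŷ = 7 + 15 = 22; e = 25 − 22 = 3
x=17: ŷ = 7 + 17 = 24; e = 28 − 24 = 4
x=19: ŷ = 7 + 19 = 26; e = 23 − 26 = -3
x=21: ŷ = 7 + 21 = 28; e = 31 − 28 = 3
x=23: ŷ = 7 + 23 = 30; e = 32 − 30 = 2
x=29: ŷ = 7 + 29 = 36; e = 31 − 36 = -5
Largest |e| is 5 at x = 29, residual -5.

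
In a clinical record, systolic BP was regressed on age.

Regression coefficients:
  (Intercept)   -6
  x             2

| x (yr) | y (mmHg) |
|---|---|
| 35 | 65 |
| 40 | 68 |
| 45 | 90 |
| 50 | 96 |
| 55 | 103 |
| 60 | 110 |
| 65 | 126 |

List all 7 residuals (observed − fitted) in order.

1, -6, 6, 2, -1, -4, 2

x=35: ŷ = -6 + 2·35 = 64; e = 65 − 64 = 1
x=40: ŷ = -6 + 2·40 = 74; e = 68 − 74 = -6
x=45: ŷ = -6 + 2·45 = 84; e = 90 − 84 = 6
x=50: ŷ = -6 + 2·50 = 94; e = 96 − 94 = 2
x=55: ŷ = -6 + 2·55 = 104; e = 103 − 104 = -1
x=60: ŷ = -6 + 2·60 = 114; e = 110 − 114 = -4
x=65: ŷ = -6 + 2·65 = 124; e = 126 − 124 = 2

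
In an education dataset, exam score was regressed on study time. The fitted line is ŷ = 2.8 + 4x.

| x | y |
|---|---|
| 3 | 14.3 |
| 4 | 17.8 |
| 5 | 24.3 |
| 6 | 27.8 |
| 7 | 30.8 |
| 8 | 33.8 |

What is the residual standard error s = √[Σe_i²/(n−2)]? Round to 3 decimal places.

s = 1.173

x=3: ŷ = 2.8 + 4·3 = 14.8; e = 14.3 − 14.8 = -0.5
x=4: ŷ = 2.8 + 4·4 = 18.8; e = 17.8 − 18.8 = -1
x=5: ŷ = 2.8 + 4·5 = 22.8; e = 24.3 − 22.8 = 1.5
x=6: ŷ = 2.8 + 4·6 = 26.8; e = 27.8 − 26.8 = 1
x=7: ŷ = 2.8 + 4·7 = 30.8; e = 30.8 − 30.8 = 0
x=8: ŷ = 2.8 + 4·8 = 34.8; e = 33.8 − 34.8 = -1
SSE = 0.25 + 1 + 2.25 + 1 + 0 + 1 = 5.5
s = √(5.5/4) = √1.375 ≈ 1.173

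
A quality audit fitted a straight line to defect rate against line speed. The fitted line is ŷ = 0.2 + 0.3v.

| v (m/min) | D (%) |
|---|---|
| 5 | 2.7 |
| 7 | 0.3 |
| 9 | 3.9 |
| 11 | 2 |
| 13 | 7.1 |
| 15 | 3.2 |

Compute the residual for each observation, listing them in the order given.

1, -2, 1, -1.5, 3, -1.5

v=5: ŷ = 0.2 + 0.3·5 = 1.7; e = 2.7 − 1.7 = 1
v=7: ŷ = 0.2 + 0.3·7 = 2.3; e = 0.3 − 2.3 = -2
v=9: ŷ = 0.2 + 0.3·9 = 2.9; e = 3.9 − 2.9 = 1
v=11: ŷ = 0.2 + 0.3·11 = 3.5; e = 2 − 3.5 = -1.5
v=13: ŷ = 0.2 + 0.3·13 = 4.1; e = 7.1 − 4.1 = 3
v=15: ŷ = 0.2 + 0.3·15 = 4.7; e = 3.2 − 4.7 = -1.5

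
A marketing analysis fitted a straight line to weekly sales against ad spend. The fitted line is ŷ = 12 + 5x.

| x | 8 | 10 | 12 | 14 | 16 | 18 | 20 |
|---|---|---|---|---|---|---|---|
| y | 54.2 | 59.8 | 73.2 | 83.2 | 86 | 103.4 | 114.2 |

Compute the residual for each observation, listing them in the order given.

x=8: ŷ = 12 + 5·8 = 52; e = 54.2 − 52 = 2.2
x=10: ŷ = 12 + 5·10 = 62; e = 59.8 − 62 = -2.2
x=12: ŷ = 12 + 5·12 = 72; e = 73.2 − 72 = 1.2
x=14: ŷ = 12 + 5·14 = 82; e = 83.2 − 82 = 1.2
x=16: ŷ = 12 + 5·16 = 92; e = 86 − 92 = -6
x=18: ŷ = 12 + 5·18 = 102; e = 103.4 − 102 = 1.4
x=20: ŷ = 12 + 5·20 = 112; e = 114.2 − 112 = 2.2

2.2, -2.2, 1.2, 1.2, -6, 1.4, 2.2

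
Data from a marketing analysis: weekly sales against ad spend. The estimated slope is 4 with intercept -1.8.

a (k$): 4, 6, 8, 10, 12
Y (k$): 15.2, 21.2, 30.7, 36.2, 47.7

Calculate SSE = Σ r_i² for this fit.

a=4: Ŷ = -1.8 + 4·4 = 14.2; r = 15.2 − 14.2 = 1
a=6: Ŷ = -1.8 + 4·6 = 22.2; r = 21.2 − 22.2 = -1
a=8: Ŷ = -1.8 + 4·8 = 30.2; r = 30.7 − 30.2 = 0.5
a=10: Ŷ = -1.8 + 4·10 = 38.2; r = 36.2 − 38.2 = -2
a=12: Ŷ = -1.8 + 4·12 = 46.2; r = 47.7 − 46.2 = 1.5
SSE = 1 + 1 + 0.25 + 4 + 2.25 = 8.5

SSE = 8.5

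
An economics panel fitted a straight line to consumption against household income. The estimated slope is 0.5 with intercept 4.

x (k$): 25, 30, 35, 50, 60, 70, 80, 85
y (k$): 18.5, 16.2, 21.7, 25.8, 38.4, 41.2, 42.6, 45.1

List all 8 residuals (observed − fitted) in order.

2, -2.8, 0.2, -3.2, 4.4, 2.2, -1.4, -1.4

x=25: ŷ = 4 + 0.5·25 = 16.5; e = 18.5 − 16.5 = 2
x=30: ŷ = 4 + 0.5·30 = 19; e = 16.2 − 19 = -2.8
x=35: ŷ = 4 + 0.5·35 = 21.5; e = 21.7 − 21.5 = 0.2
x=50: ŷ = 4 + 0.5·50 = 29; e = 25.8 − 29 = -3.2
x=60: ŷ = 4 + 0.5·60 = 34; e = 38.4 − 34 = 4.4
x=70: ŷ = 4 + 0.5·70 = 39; e = 41.2 − 39 = 2.2
x=80: ŷ = 4 + 0.5·80 = 44; e = 42.6 − 44 = -1.4
x=85: ŷ = 4 + 0.5·85 = 46.5; e = 45.1 − 46.5 = -1.4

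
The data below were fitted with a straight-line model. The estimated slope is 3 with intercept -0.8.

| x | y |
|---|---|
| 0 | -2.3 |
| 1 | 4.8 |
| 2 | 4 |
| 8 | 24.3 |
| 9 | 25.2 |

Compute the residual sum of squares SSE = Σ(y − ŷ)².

x=0: ŷ = -0.8 + 3·0 = -0.8; r = -2.3 − (-0.8) = -1.5
x=1: ŷ = -0.8 + 3·1 = 2.2; r = 4.8 − 2.2 = 2.6
x=2: ŷ = -0.8 + 3·2 = 5.2; r = 4 − 5.2 = -1.2
x=8: ŷ = -0.8 + 3·8 = 23.2; r = 24.3 − 23.2 = 1.1
x=9: ŷ = -0.8 + 3·9 = 26.2; r = 25.2 − 26.2 = -1
SSE = 2.25 + 6.76 + 1.44 + 1.21 + 1 = 12.66

SSE = 12.66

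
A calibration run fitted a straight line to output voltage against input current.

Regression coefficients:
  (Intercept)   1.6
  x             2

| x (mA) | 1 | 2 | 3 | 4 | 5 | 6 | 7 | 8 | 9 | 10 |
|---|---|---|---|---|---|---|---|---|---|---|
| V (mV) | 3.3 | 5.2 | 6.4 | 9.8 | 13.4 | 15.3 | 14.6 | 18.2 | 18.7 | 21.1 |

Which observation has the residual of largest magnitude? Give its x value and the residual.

x = 5, r = 1.8

x=1: V̂ = 1.6 + 2·1 = 3.6; r = 3.3 − 3.6 = -0.3
x=2: V̂ = 1.6 + 2·2 = 5.6; r = 5.2 − 5.6 = -0.4
x=3: V̂ = 1.6 + 2·3 = 7.6; r = 6.4 − 7.6 = -1.2
x=4: V̂ = 1.6 + 2·4 = 9.6; r = 9.8 − 9.6 = 0.2
x=5: V̂ = 1.6 + 2·5 = 11.6; r = 13.4 − 11.6 = 1.8
x=6: V̂ = 1.6 + 2·6 = 13.6; r = 15.3 − 13.6 = 1.7
x=7: V̂ = 1.6 + 2·7 = 15.6; r = 14.6 − 15.6 = -1
x=8: V̂ = 1.6 + 2·8 = 17.6; r = 18.2 − 17.6 = 0.6
x=9: V̂ = 1.6 + 2·9 = 19.6; r = 18.7 − 19.6 = -0.9
x=10: V̂ = 1.6 + 2·10 = 21.6; r = 21.1 − 21.6 = -0.5
Largest |r| is 1.8 at x = 5, residual 1.8.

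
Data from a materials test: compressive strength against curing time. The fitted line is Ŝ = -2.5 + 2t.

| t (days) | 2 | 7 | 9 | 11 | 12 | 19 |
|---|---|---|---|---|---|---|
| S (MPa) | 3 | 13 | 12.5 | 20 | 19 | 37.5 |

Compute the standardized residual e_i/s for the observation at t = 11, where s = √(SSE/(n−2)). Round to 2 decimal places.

t=2: Ŝ = -2.5 + 2·2 = 1.5; e = 3 − 1.5 = 1.5
t=7: Ŝ = -2.5 + 2·7 = 11.5; e = 13 − 11.5 = 1.5
t=9: Ŝ = -2.5 + 2·9 = 15.5; e = 12.5 − 15.5 = -3
t=11: Ŝ = -2.5 + 2·11 = 19.5; e = 20 − 19.5 = 0.5
t=12: Ŝ = -2.5 + 2·12 = 21.5; e = 19 − 21.5 = -2.5
t=19: Ŝ = -2.5 + 2·19 = 35.5; e = 37.5 − 35.5 = 2
SSE = 2.25 + 2.25 + 9 + 0.25 + 6.25 + 4 = 24
s = √(24/4) = 2.44949
e/s = 0.5 / 2.44949 = 0.20

0.20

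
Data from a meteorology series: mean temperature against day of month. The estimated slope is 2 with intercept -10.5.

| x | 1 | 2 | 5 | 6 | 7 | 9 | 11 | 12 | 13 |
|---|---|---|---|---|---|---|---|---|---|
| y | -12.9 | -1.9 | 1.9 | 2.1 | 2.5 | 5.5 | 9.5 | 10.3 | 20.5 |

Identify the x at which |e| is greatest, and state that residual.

x=1: ŷ = -10.5 + 2·1 = -8.5; e = -12.9 − (-8.5) = -4.4
x=2: ŷ = -10.5 + 2·2 = -6.5; e = -1.9 − (-6.5) = 4.6
x=5: ŷ = -10.5 + 2·5 = -0.5; e = 1.9 − (-0.5) = 2.4
x=6: ŷ = -10.5 + 2·6 = 1.5; e = 2.1 − 1.5 = 0.6
x=7: ŷ = -10.5 + 2·7 = 3.5; e = 2.5 − 3.5 = -1
x=9: ŷ = -10.5 + 2·9 = 7.5; e = 5.5 − 7.5 = -2
x=11: ŷ = -10.5 + 2·11 = 11.5; e = 9.5 − 11.5 = -2
x=12: ŷ = -10.5 + 2·12 = 13.5; e = 10.3 − 13.5 = -3.2
x=13: ŷ = -10.5 + 2·13 = 15.5; e = 20.5 − 15.5 = 5
Largest |e| is 5 at x = 13, residual 5.

x = 13, e = 5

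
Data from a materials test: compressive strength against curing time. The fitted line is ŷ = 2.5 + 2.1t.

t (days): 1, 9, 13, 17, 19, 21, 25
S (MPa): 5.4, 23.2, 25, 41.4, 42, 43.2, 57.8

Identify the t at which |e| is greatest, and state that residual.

t=1: ŷ = 2.5 + 2.1·1 = 4.6; e = 5.4 − 4.6 = 0.8
t=9: ŷ = 2.5 + 2.1·9 = 21.4; e = 23.2 − 21.4 = 1.8
t=13: ŷ = 2.5 + 2.1·13 = 29.8; e = 25 − 29.8 = -4.8
t=17: ŷ = 2.5 + 2.1·17 = 38.2; e = 41.4 − 38.2 = 3.2
t=19: ŷ = 2.5 + 2.1·19 = 42.4; e = 42 − 42.4 = -0.4
t=21: ŷ = 2.5 + 2.1·21 = 46.6; e = 43.2 − 46.6 = -3.4
t=25: ŷ = 2.5 + 2.1·25 = 55; e = 57.8 − 55 = 2.8
Largest |e| is 4.8 at t = 13, residual -4.8.

t = 13, e = -4.8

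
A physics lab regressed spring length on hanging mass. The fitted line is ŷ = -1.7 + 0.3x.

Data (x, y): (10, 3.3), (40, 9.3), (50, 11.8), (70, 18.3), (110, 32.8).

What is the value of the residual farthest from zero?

x=10: ŷ = -1.7 + 0.3·10 = 1.3; e = 3.3 − 1.3 = 2
x=40: ŷ = -1.7 + 0.3·40 = 10.3; e = 9.3 − 10.3 = -1
x=50: ŷ = -1.7 + 0.3·50 = 13.3; e = 11.8 − 13.3 = -1.5
x=70: ŷ = -1.7 + 0.3·70 = 19.3; e = 18.3 − 19.3 = -1
x=110: ŷ = -1.7 + 0.3·110 = 31.3; e = 32.8 − 31.3 = 1.5
Largest |e| is 2 at x = 10, residual 2.

e = 2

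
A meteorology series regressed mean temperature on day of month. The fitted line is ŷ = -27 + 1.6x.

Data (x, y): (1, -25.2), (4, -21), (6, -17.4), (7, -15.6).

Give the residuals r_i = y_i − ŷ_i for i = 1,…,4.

0.2, -0.4, 0, 0.2

x=1: ŷ = -27 + 1.6·1 = -25.4; r = -25.2 − (-25.4) = 0.2
x=4: ŷ = -27 + 1.6·4 = -20.6; r = -21 − (-20.6) = -0.4
x=6: ŷ = -27 + 1.6·6 = -17.4; r = -17.4 − (-17.4) = 0
x=7: ŷ = -27 + 1.6·7 = -15.8; r = -15.6 − (-15.8) = 0.2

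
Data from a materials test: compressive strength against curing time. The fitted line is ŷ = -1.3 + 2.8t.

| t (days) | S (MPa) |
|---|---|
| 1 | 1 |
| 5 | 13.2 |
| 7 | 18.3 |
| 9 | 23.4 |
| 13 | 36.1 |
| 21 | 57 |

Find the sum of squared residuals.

SSE = 2

t=1: ŷ = -1.3 + 2.8·1 = 1.5; e = 1 − 1.5 = -0.5
t=5: ŷ = -1.3 + 2.8·5 = 12.7; e = 13.2 − 12.7 = 0.5
t=7: ŷ = -1.3 + 2.8·7 = 18.3; e = 18.3 − 18.3 = 0
t=9: ŷ = -1.3 + 2.8·9 = 23.9; e = 23.4 − 23.9 = -0.5
t=13: ŷ = -1.3 + 2.8·13 = 35.1; e = 36.1 − 35.1 = 1
t=21: ŷ = -1.3 + 2.8·21 = 57.5; e = 57 − 57.5 = -0.5
SSE = 0.25 + 0.25 + 0 + 0.25 + 1 + 0.25 = 2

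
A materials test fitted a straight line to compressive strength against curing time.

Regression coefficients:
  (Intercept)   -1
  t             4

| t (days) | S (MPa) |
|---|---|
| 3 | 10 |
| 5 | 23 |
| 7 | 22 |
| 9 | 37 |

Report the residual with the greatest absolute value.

t=3: Ŝ = -1 + 4·3 = 11; r = 10 − 11 = -1
t=5: Ŝ = -1 + 4·5 = 19; r = 23 − 19 = 4
t=7: Ŝ = -1 + 4·7 = 27; r = 22 − 27 = -5
t=9: Ŝ = -1 + 4·9 = 35; r = 37 − 35 = 2
Largest |r| is 5 at t = 7, residual -5.

r = -5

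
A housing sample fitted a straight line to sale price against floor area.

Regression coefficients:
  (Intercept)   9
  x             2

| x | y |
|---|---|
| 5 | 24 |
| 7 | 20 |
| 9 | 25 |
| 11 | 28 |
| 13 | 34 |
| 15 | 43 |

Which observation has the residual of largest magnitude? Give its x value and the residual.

x=5: ŷ = 9 + 2·5 = 19; r = 24 − 19 = 5
x=7: ŷ = 9 + 2·7 = 23; r = 20 − 23 = -3
x=9: ŷ = 9 + 2·9 = 27; r = 25 − 27 = -2
x=11: ŷ = 9 + 2·11 = 31; r = 28 − 31 = -3
x=13: ŷ = 9 + 2·13 = 35; r = 34 − 35 = -1
x=15: ŷ = 9 + 2·15 = 39; r = 43 − 39 = 4
Largest |r| is 5 at x = 5, residual 5.

x = 5, r = 5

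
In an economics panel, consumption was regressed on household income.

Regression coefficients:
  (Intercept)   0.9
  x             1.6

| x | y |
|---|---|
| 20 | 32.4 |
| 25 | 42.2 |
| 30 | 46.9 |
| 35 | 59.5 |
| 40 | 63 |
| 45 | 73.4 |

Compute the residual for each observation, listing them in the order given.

x=20: ŷ = 0.9 + 1.6·20 = 32.9; e = 32.4 − 32.9 = -0.5
x=25: ŷ = 0.9 + 1.6·25 = 40.9; e = 42.2 − 40.9 = 1.3
x=30: ŷ = 0.9 + 1.6·30 = 48.9; e = 46.9 − 48.9 = -2
x=35: ŷ = 0.9 + 1.6·35 = 56.9; e = 59.5 − 56.9 = 2.6
x=40: ŷ = 0.9 + 1.6·40 = 64.9; e = 63 − 64.9 = -1.9
x=45: ŷ = 0.9 + 1.6·45 = 72.9; e = 73.4 − 72.9 = 0.5

-0.5, 1.3, -2, 2.6, -1.9, 0.5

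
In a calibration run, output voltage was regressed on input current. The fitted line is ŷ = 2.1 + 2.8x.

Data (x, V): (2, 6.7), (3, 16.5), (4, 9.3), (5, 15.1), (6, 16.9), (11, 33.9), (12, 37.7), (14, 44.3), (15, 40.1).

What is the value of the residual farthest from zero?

x=2: ŷ = 2.1 + 2.8·2 = 7.7; r = 6.7 − 7.7 = -1
x=3: ŷ = 2.1 + 2.8·3 = 10.5; r = 16.5 − 10.5 = 6
x=4: ŷ = 2.1 + 2.8·4 = 13.3; r = 9.3 − 13.3 = -4
x=5: ŷ = 2.1 + 2.8·5 = 16.1; r = 15.1 − 16.1 = -1
x=6: ŷ = 2.1 + 2.8·6 = 18.9; r = 16.9 − 18.9 = -2
x=11: ŷ = 2.1 + 2.8·11 = 32.9; r = 33.9 − 32.9 = 1
x=12: ŷ = 2.1 + 2.8·12 = 35.7; r = 37.7 − 35.7 = 2
x=14: ŷ = 2.1 + 2.8·14 = 41.3; r = 44.3 − 41.3 = 3
x=15: ŷ = 2.1 + 2.8·15 = 44.1; r = 40.1 − 44.1 = -4
Largest |r| is 6 at x = 3, residual 6.

r = 6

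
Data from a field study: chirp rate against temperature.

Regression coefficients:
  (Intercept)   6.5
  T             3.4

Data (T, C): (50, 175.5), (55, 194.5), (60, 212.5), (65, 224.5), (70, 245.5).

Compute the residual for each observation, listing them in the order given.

-1, 1, 2, -3, 1

T=50: Ĉ = 6.5 + 3.4·50 = 176.5; e = 175.5 − 176.5 = -1
T=55: Ĉ = 6.5 + 3.4·55 = 193.5; e = 194.5 − 193.5 = 1
T=60: Ĉ = 6.5 + 3.4·60 = 210.5; e = 212.5 − 210.5 = 2
T=65: Ĉ = 6.5 + 3.4·65 = 227.5; e = 224.5 − 227.5 = -3
T=70: Ĉ = 6.5 + 3.4·70 = 244.5; e = 245.5 − 244.5 = 1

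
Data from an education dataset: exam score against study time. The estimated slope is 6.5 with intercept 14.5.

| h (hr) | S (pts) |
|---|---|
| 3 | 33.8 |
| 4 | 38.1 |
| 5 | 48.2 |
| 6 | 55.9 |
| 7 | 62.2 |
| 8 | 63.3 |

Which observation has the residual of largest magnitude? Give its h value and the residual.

h = 8, r = -3.2

h=3: Ŝ = 14.5 + 6.5·3 = 34; r = 33.8 − 34 = -0.2
h=4: Ŝ = 14.5 + 6.5·4 = 40.5; r = 38.1 − 40.5 = -2.4
h=5: Ŝ = 14.5 + 6.5·5 = 47; r = 48.2 − 47 = 1.2
h=6: Ŝ = 14.5 + 6.5·6 = 53.5; r = 55.9 − 53.5 = 2.4
h=7: Ŝ = 14.5 + 6.5·7 = 60; r = 62.2 − 60 = 2.2
h=8: Ŝ = 14.5 + 6.5·8 = 66.5; r = 63.3 − 66.5 = -3.2
Largest |r| is 3.2 at h = 8, residual -3.2.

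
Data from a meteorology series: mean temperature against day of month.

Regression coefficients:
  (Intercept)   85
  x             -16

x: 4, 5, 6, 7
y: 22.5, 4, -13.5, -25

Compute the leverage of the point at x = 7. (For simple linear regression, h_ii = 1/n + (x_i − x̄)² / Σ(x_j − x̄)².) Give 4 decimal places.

h = 0.7000

x̄ = (4 + 5 + 6 + 7)/4 = 5.5
Σ(x − x̄)² = 2.25 + 0.25 + 0.25 + 2.25 = 5
h = 1/4 + (1.5)²/5 = 0.25 + 0.45 = 0.7000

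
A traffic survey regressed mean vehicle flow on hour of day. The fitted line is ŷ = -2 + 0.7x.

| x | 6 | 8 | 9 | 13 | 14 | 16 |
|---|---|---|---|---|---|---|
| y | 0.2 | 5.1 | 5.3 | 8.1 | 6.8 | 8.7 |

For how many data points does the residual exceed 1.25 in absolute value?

x=6: ŷ = -2 + 0.7·6 = 2.2; r = 0.2 − 2.2 = -2
x=8: ŷ = -2 + 0.7·8 = 3.6; r = 5.1 − 3.6 = 1.5
x=9: ŷ = -2 + 0.7·9 = 4.3; r = 5.3 − 4.3 = 1
x=13: ŷ = -2 + 0.7·13 = 7.1; r = 8.1 − 7.1 = 1
x=14: ŷ = -2 + 0.7·14 = 7.8; r = 6.8 − 7.8 = -1
x=16: ŷ = -2 + 0.7·16 = 9.2; r = 8.7 − 9.2 = -0.5
|r| > 1.25: x=6 (|r|=2), x=8 (|r|=1.5) → 2

2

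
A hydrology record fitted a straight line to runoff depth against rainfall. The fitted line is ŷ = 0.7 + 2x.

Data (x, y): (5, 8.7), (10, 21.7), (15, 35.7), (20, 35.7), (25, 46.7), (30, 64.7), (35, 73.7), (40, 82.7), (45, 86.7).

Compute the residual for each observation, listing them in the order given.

-2, 1, 5, -5, -4, 4, 3, 2, -4

x=5: ŷ = 0.7 + 2·5 = 10.7; e = 8.7 − 10.7 = -2
x=10: ŷ = 0.7 + 2·10 = 20.7; e = 21.7 − 20.7 = 1
x=15: ŷ = 0.7 + 2·15 = 30.7; e = 35.7 − 30.7 = 5
x=20: ŷ = 0.7 + 2·20 = 40.7; e = 35.7 − 40.7 = -5
x=25: ŷ = 0.7 + 2·25 = 50.7; e = 46.7 − 50.7 = -4
x=30: ŷ = 0.7 + 2·30 = 60.7; e = 64.7 − 60.7 = 4
x=35: ŷ = 0.7 + 2·35 = 70.7; e = 73.7 − 70.7 = 3
x=40: ŷ = 0.7 + 2·40 = 80.7; e = 82.7 − 80.7 = 2
x=45: ŷ = 0.7 + 2·45 = 90.7; e = 86.7 − 90.7 = -4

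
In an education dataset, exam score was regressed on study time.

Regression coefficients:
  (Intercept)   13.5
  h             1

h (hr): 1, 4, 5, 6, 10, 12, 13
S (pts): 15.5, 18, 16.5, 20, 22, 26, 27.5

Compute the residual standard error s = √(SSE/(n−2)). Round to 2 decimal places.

s = 1.34

h=1: Ŝ = 13.5 + 1 = 14.5; r = 15.5 − 14.5 = 1
h=4: Ŝ = 13.5 + 4 = 17.5; r = 18 − 17.5 = 0.5
h=5: Ŝ = 13.5 + 5 = 18.5; r = 16.5 − 18.5 = -2
h=6: Ŝ = 13.5 + 6 = 19.5; r = 20 − 19.5 = 0.5
h=10: Ŝ = 13.5 + 10 = 23.5; r = 22 − 23.5 = -1.5
h=12: Ŝ = 13.5 + 12 = 25.5; r = 26 − 25.5 = 0.5
h=13: Ŝ = 13.5 + 13 = 26.5; r = 27.5 − 26.5 = 1
SSE = 1 + 0.25 + 4 + 0.25 + 2.25 + 0.25 + 1 = 9
s = √(9/5) = √1.8 ≈ 1.34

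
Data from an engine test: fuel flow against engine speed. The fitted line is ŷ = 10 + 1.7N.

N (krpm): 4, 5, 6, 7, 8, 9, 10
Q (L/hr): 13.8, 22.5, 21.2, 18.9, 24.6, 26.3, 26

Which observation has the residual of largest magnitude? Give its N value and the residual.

N=4: ŷ = 10 + 1.7·4 = 16.8; e = 13.8 − 16.8 = -3
N=5: ŷ = 10 + 1.7·5 = 18.5; e = 22.5 − 18.5 = 4
N=6: ŷ = 10 + 1.7·6 = 20.2; e = 21.2 − 20.2 = 1
N=7: ŷ = 10 + 1.7·7 = 21.9; e = 18.9 − 21.9 = -3
N=8: ŷ = 10 + 1.7·8 = 23.6; e = 24.6 − 23.6 = 1
N=9: ŷ = 10 + 1.7·9 = 25.3; e = 26.3 − 25.3 = 1
N=10: ŷ = 10 + 1.7·10 = 27; e = 26 − 27 = -1
Largest |e| is 4 at N = 5, residual 4.

N = 5, e = 4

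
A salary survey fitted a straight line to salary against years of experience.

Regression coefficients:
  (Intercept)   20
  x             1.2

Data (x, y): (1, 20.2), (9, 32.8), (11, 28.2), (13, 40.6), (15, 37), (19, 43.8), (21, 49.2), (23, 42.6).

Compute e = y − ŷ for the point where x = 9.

ŷ = 20 + 1.2·9 = 30.8
e = 32.8 − 30.8 = 2

e = 2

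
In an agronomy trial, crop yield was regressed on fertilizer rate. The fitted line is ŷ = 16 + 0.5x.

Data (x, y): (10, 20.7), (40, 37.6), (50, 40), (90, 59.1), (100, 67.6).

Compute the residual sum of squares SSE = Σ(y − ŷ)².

SSE = 9.82

x=10: ŷ = 16 + 0.5·10 = 21; r = 20.7 − 21 = -0.3
x=40: ŷ = 16 + 0.5·40 = 36; r = 37.6 − 36 = 1.6
x=50: ŷ = 16 + 0.5·50 = 41; r = 40 − 41 = -1
x=90: ŷ = 16 + 0.5·90 = 61; r = 59.1 − 61 = -1.9
x=100: ŷ = 16 + 0.5·100 = 66; r = 67.6 − 66 = 1.6
SSE = 0.09 + 2.56 + 1 + 3.61 + 2.56 = 9.82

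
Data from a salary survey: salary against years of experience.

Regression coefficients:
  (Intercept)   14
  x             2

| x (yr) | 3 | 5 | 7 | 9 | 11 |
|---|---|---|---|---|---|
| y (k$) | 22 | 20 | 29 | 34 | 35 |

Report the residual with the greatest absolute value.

r = -4

x=3: ŷ = 14 + 2·3 = 20; r = 22 − 20 = 2
x=5: ŷ = 14 + 2·5 = 24; r = 20 − 24 = -4
x=7: ŷ = 14 + 2·7 = 28; r = 29 − 28 = 1
x=9: ŷ = 14 + 2·9 = 32; r = 34 − 32 = 2
x=11: ŷ = 14 + 2·11 = 36; r = 35 − 36 = -1
Largest |r| is 4 at x = 5, residual -4.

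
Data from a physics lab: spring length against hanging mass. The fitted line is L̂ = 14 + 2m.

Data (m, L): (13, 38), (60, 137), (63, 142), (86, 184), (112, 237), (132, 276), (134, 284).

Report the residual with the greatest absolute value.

r = 3

m=13: L̂ = 14 + 2·13 = 40; r = 38 − 40 = -2
m=60: L̂ = 14 + 2·60 = 134; r = 137 − 134 = 3
m=63: L̂ = 14 + 2·63 = 140; r = 142 − 140 = 2
m=86: L̂ = 14 + 2·86 = 186; r = 184 − 186 = -2
m=112: L̂ = 14 + 2·112 = 238; r = 237 − 238 = -1
m=132: L̂ = 14 + 2·132 = 278; r = 276 − 278 = -2
m=134: L̂ = 14 + 2·134 = 282; r = 284 − 282 = 2
Largest |r| is 3 at m = 60, residual 3.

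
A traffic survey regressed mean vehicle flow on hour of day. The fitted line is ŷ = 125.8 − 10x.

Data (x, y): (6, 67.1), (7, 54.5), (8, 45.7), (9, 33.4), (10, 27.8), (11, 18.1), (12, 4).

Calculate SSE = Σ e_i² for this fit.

SSE = 21.68

x=6: ŷ = 125.8 − 10·6 = 65.8; e = 67.1 − 65.8 = 1.3
x=7: ŷ = 125.8 − 10·7 = 55.8; e = 54.5 − 55.8 = -1.3
x=8: ŷ = 125.8 − 10·8 = 45.8; e = 45.7 − 45.8 = -0.1
x=9: ŷ = 125.8 − 10·9 = 35.8; e = 33.4 − 35.8 = -2.4
x=10: ŷ = 125.8 − 10·10 = 25.8; e = 27.8 − 25.8 = 2
x=11: ŷ = 125.8 − 10·11 = 15.8; e = 18.1 − 15.8 = 2.3
x=12: ŷ = 125.8 − 10·12 = 5.8; e = 4 − 5.8 = -1.8
SSE = 1.69 + 1.69 + 0.01 + 5.76 + 4 + 5.29 + 3.24 = 21.68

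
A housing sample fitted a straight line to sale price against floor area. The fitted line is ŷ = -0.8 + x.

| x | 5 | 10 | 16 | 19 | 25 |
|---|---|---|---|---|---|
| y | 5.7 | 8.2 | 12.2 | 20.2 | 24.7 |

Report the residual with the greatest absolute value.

x=5: ŷ = -0.8 + 5 = 4.2; e = 5.7 − 4.2 = 1.5
x=10: ŷ = -0.8 + 10 = 9.2; e = 8.2 − 9.2 = -1
x=16: ŷ = -0.8 + 16 = 15.2; e = 12.2 − 15.2 = -3
x=19: ŷ = -0.8 + 19 = 18.2; e = 20.2 − 18.2 = 2
x=25: ŷ = -0.8 + 25 = 24.2; e = 24.7 − 24.2 = 0.5
Largest |e| is 3 at x = 16, residual -3.

e = -3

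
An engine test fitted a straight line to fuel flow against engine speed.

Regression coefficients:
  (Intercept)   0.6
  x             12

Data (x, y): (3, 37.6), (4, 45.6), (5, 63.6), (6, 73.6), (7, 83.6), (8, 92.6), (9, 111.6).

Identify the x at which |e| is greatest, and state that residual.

x=3: ŷ = 0.6 + 12·3 = 36.6; e = 37.6 − 36.6 = 1
x=4: ŷ = 0.6 + 12·4 = 48.6; e = 45.6 − 48.6 = -3
x=5: ŷ = 0.6 + 12·5 = 60.6; e = 63.6 − 60.6 = 3
x=6: ŷ = 0.6 + 12·6 = 72.6; e = 73.6 − 72.6 = 1
x=7: ŷ = 0.6 + 12·7 = 84.6; e = 83.6 − 84.6 = -1
x=8: ŷ = 0.6 + 12·8 = 96.6; e = 92.6 − 96.6 = -4
x=9: ŷ = 0.6 + 12·9 = 108.6; e = 111.6 − 108.6 = 3
Largest |e| is 4 at x = 8, residual -4.

x = 8, e = -4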